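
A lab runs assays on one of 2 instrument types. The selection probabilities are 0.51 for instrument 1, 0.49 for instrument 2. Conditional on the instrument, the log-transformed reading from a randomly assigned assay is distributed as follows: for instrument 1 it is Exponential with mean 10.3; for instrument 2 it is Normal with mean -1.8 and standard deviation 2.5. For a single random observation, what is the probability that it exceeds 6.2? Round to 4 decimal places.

0.2797

Conditional on each instrument, P(X > 6.2): 1: 0.547747; 2: 0.000687138.
By total probability, P(X > 6.2) = 0.51·0.547747 + 0.49·0.000687138 = 0.279688.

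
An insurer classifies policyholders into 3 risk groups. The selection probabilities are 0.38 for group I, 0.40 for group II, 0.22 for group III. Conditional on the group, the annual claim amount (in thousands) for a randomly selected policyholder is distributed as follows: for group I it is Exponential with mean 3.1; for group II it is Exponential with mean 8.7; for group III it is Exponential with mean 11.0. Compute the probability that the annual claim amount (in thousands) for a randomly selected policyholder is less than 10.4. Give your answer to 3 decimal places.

Conditional on each group, P(X < 10.4): I: 0.965085; II: 0.697418; III: 0.611497.
By total probability, P(X < 10.4) = 0.38·0.965085 + 0.4·0.697418 + 0.22·0.611497 = 0.780229.

0.780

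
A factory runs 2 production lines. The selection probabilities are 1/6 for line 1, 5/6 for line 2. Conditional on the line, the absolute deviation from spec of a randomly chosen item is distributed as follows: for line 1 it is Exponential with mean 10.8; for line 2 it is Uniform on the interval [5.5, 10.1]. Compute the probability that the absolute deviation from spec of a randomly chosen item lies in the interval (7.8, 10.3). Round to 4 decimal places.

Conditional on each line, P(7.8 < X < 10.3): 1: 0.10036; 2: 0.5.
By total probability, P(7.8 < X < 10.3) = 0.166667·0.10036 + 0.833333·0.5 = 0.433393.

0.4334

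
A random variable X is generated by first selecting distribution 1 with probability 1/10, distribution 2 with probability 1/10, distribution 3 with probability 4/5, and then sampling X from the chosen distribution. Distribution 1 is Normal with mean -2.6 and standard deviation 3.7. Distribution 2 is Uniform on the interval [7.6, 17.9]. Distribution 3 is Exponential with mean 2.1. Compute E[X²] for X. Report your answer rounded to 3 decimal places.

For each component E[X²] = Var + (mean)², giving 1: 20.45; 2: 171.403; 3: 8.82.
Overall E[X²] = 0.1·20.45 + 0.1·171.403 + 0.8·8.82 = 26.2413.

26.241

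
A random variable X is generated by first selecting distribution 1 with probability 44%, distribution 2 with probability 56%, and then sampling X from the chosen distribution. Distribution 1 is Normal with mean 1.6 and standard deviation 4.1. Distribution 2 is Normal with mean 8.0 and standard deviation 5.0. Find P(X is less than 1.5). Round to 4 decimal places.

Conditional on each component, P(X < 1.5): 1: 0.490271; 2: 0.0968005.
By total probability, P(X < 1.5) = 0.44·0.490271 + 0.56·0.0968005 = 0.269927.

0.2699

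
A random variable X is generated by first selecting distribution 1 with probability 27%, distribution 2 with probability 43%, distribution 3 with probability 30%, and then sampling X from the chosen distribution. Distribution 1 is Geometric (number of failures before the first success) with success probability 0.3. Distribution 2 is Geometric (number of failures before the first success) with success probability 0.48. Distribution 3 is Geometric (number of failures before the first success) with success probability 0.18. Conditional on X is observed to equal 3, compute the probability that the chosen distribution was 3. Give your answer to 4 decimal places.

0.3439

Likelihoods P(X=3 | ·): 1: 0.1029; 2: 0.0674918; 3: 0.0992462.
Posterior ∝ prior × likelihood. Numerator for 3: 0.3·0.0992462 = 0.0297739.
Normalizing constant: 0.27·0.1029 + 0.43·0.0674918 + 0.3·0.0992462 = 0.0865784.
P(3 | observation) = 0.0297739 / 0.0865784 = 0.343895.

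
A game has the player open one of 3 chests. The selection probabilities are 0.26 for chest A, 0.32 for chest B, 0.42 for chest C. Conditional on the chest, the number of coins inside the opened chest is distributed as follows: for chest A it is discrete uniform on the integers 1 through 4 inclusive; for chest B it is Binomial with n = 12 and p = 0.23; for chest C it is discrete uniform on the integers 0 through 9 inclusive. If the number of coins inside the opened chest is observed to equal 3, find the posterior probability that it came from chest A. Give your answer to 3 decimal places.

0.345

Likelihoods P(X=3 | ·): A: 0.25; B: 0.254696; C: 0.1.
Posterior ∝ prior × likelihood. Numerator for A: 0.26·0.25 = 0.065.
Normalizing constant: 0.26·0.25 + 0.32·0.254696 + 0.42·0.1 = 0.188503.
P(A | observation) = 0.065 / 0.188503 = 0.344822.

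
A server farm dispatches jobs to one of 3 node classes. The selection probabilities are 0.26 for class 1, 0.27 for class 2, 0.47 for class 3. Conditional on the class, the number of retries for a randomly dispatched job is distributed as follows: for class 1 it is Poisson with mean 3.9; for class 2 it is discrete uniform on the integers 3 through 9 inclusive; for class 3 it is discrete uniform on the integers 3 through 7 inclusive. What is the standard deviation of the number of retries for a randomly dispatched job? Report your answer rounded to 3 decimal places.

Per component, 1: μ=3.9, E[X²]=19.11; 2: μ=6, E[X²]=40; 3: μ=5, E[X²]=27.
E[X] = 0.26·3.9 + 0.27·6 + 0.47·5 = 4.984.
E[X²] = 0.26·19.11 + 0.27·40 + 0.47·27 = 28.4586.
Var(X) = E[X²] − (E[X])² = 28.4586 − 24.8403 = 3.61834.
SD(X) = √3.61834 = 1.90219.

1.902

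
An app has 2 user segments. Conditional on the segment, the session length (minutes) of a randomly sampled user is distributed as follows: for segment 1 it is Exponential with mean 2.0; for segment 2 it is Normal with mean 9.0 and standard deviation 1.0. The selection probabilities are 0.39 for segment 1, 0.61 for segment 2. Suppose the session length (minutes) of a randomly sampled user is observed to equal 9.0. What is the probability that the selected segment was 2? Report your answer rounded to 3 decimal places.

0.991

Likelihoods f(9.0 | ·): 1: 0.0055545; 2: 0.398942.
Posterior ∝ prior × likelihood. Numerator for 2: 0.61·0.398942 = 0.243355.
Normalizing constant: 0.39·0.0055545 + 0.61·0.398942 = 0.245521.
P(2 | observation) = 0.243355 / 0.245521 = 0.991177.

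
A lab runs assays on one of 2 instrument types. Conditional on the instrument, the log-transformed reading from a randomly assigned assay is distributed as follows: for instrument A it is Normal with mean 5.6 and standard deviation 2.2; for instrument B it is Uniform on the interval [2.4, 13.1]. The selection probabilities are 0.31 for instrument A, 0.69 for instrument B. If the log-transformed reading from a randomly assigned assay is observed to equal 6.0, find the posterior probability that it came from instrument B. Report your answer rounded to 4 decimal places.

0.5384

Likelihoods f(6.0 | ·): A: 0.178365; B: 0.0934579.
Posterior ∝ prior × likelihood. Numerator for B: 0.69·0.0934579 = 0.064486.
Normalizing constant: 0.31·0.178365 + 0.69·0.0934579 = 0.119779.
P(B | observation) = 0.064486 / 0.119779 = 0.538374.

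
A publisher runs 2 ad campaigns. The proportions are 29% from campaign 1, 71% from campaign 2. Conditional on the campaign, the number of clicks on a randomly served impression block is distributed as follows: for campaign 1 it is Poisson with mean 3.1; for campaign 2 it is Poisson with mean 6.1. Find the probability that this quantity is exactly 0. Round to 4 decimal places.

0.0147

Conditional on each campaign, P(X = 0): 1: 0.0450492; 2: 0.00224287.
By total probability, P(X = 0) = 0.29·0.0450492 + 0.71·0.00224287 = 0.0146567.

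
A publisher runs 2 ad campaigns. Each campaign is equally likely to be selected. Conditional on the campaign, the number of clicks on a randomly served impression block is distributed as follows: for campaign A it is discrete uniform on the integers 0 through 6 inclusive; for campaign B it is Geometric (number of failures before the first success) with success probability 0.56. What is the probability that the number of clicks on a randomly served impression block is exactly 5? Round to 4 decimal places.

0.0760

Conditional on each campaign, P(X = 5): A: 0.142857; B: 0.00923531.
By total probability, P(X = 5) = 0.5·0.142857 + 0.5·0.00923531 = 0.0760462.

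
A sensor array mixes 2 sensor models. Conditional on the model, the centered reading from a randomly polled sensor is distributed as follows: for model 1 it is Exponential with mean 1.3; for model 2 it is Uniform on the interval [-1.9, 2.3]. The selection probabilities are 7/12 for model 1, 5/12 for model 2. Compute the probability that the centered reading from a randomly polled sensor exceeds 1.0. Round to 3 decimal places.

Conditional on each model, P(X > 1.0): 1: 0.463369; 2: 0.309524.
By total probability, P(X > 1.0) = 0.583333·0.463369 + 0.416667·0.309524 = 0.399267.

0.399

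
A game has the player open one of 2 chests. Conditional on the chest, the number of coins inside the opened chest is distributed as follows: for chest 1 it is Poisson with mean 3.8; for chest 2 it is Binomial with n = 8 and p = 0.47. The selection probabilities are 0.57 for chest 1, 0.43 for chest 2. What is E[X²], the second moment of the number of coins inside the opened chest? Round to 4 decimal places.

17.3329

For each component E[X²] = Var + (mean)², giving 1: 18.24; 2: 16.1304.
Overall E[X²] = 0.57·18.24 + 0.43·16.1304 = 17.3329.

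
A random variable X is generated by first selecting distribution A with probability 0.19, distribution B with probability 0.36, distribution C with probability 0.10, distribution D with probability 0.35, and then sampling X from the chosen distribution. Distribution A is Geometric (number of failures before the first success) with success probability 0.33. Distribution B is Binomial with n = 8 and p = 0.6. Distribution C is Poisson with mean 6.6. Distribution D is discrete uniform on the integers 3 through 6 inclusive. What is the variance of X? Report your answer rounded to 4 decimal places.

Per component, A: μ=2.0303, E[X²]=10.2746; B: μ=4.8, E[X²]=24.96; C: μ=6.6, E[X²]=50.16; D: μ=4.5, E[X²]=21.5.
E[X] = 0.19·2.0303 + 0.36·4.8 + 0.1·6.6 + 0.35·4.5 = 4.34876.
E[X²] = 0.19·10.2746 + 0.36·24.96 + 0.1·50.16 + 0.35·21.5 = 23.4788.
Var(X) = E[X²] − (E[X])² = 23.4788 − 18.9117 = 4.56707.

4.5671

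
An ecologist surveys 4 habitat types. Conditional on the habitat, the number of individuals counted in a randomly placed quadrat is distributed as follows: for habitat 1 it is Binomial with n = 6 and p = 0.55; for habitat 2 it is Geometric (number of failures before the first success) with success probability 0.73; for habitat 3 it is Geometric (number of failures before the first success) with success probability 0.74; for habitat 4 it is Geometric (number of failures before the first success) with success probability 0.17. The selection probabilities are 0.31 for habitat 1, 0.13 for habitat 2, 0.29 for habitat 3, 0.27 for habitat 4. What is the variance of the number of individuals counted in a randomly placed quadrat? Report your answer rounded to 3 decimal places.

Per component, 1: μ=3.3, E[X²]=12.375; 2: μ=0.369863, E[X²]=0.64346; 3: μ=0.351351, E[X²]=0.598247; 4: μ=4.88235, E[X²]=52.5571.
E[X] = 0.31·3.3 + 0.13·0.369863 + 0.29·0.351351 + 0.27·4.88235 = 2.49121.
E[X²] = 0.31·12.375 + 0.13·0.64346 + 0.29·0.598247 + 0.27·52.5571 = 18.2838.
Var(X) = E[X²] − (E[X])² = 18.2838 − 6.20612 = 12.0777.

12.078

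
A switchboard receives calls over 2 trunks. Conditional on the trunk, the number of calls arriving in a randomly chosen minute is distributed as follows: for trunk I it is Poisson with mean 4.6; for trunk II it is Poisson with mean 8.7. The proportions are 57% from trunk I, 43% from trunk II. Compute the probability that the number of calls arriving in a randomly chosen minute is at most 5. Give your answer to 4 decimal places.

0.4490

Conditional on each trunk, P(X ≤ 5): I: 0.68576; II: 0.13516.
By total probability, P(X ≤ 5) = 0.57·0.68576 + 0.43·0.13516 = 0.449002.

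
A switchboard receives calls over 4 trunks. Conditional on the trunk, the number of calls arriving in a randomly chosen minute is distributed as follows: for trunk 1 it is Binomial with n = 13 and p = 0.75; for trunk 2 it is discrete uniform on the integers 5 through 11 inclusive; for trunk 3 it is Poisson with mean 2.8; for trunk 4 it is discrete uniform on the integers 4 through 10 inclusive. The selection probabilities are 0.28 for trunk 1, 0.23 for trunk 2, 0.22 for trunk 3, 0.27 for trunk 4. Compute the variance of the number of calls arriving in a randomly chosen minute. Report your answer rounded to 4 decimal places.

9.5210

Per component, 1: μ=9.75, E[X²]=97.5; 2: μ=8, E[X²]=68; 3: μ=2.8, E[X²]=10.64; 4: μ=7, E[X²]=53.
E[X] = 0.28·9.75 + 0.23·8 + 0.22·2.8 + 0.27·7 = 7.076.
E[X²] = 0.28·97.5 + 0.23·68 + 0.22·10.64 + 0.27·53 = 59.5908.
Var(X) = E[X²] − (E[X])² = 59.5908 − 50.0698 = 9.52102.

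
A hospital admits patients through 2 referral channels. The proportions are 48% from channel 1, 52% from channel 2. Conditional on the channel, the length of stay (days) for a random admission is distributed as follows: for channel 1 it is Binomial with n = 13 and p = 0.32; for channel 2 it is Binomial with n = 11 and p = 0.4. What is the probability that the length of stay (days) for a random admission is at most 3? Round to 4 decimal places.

0.3270

Conditional on each channel, P(X ≤ 3): 1: 0.360233; 2: 0.296284.
By total probability, P(X ≤ 3) = 0.48·0.360233 + 0.52·0.296284 = 0.32698.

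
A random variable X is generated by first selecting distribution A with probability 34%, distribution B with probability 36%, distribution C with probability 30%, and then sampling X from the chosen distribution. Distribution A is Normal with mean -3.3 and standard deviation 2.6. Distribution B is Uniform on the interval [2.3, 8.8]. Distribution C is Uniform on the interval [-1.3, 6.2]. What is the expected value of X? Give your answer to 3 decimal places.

Component means — A: -3.3; B: 5.55; C: 2.45.
E[X] = 0.34·-3.3 + 0.36·5.55 + 0.3·2.45 = 1.611.

1.611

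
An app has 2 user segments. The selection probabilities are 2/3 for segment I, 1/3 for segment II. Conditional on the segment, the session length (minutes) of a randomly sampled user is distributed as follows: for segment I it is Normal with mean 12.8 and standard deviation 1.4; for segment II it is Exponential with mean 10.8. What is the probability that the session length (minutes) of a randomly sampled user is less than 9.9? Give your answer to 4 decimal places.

0.2128

Conditional on each segment, P(X < 9.9): I: 0.0191594; II: 0.60015.
By total probability, P(X < 9.9) = 0.666667·0.0191594 + 0.333333·0.60015 = 0.212823.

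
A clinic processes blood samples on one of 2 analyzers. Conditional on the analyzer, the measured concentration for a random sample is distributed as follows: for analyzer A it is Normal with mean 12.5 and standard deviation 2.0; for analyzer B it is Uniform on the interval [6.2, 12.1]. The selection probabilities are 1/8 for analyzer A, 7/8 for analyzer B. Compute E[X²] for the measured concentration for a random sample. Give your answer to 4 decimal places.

For each component E[X²] = Var + (mean)², giving A: 160.25; B: 86.6233.
Overall E[X²] = 0.125·160.25 + 0.875·86.6233 = 95.8267.

95.8267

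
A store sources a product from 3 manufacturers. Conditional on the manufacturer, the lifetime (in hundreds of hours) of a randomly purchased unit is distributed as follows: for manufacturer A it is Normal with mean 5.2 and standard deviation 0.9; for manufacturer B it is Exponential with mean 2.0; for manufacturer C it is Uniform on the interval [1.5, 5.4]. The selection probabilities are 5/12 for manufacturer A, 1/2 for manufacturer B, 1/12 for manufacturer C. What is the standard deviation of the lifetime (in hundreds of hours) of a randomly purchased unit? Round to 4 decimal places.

2.1841

Per component, A: μ=5.2, E[X²]=27.85; B: μ=2, E[X²]=8; C: μ=3.45, E[X²]=13.17.
E[X] = 0.416667·5.2 + 0.5·2 + 0.0833333·3.45 = 3.45417.
E[X²] = 0.416667·27.85 + 0.5·8 + 0.0833333·13.17 = 16.7017.
Var(X) = E[X²] − (E[X])² = 16.7017 − 11.9313 = 4.7704.
SD(X) = √4.7704 = 2.18412.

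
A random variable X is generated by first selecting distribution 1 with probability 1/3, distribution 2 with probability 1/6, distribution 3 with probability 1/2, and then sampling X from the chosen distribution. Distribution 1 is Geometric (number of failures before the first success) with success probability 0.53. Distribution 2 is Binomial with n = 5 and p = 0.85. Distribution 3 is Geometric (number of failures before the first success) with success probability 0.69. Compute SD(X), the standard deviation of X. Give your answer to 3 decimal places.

Per component, 1: μ=0.886792, E[X²]=2.45959; 2: μ=4.25, E[X²]=18.7; 3: μ=0.449275, E[X²]=0.852972.
E[X] = 0.333333·0.886792 + 0.166667·4.25 + 0.5·0.449275 = 1.22857.
E[X²] = 0.333333·2.45959 + 0.166667·18.7 + 0.5·0.852972 = 4.36302.
Var(X) = E[X²] − (E[X])² = 4.36302 − 1.50938 = 2.85364.
SD(X) = √2.85364 = 1.68927.

1.689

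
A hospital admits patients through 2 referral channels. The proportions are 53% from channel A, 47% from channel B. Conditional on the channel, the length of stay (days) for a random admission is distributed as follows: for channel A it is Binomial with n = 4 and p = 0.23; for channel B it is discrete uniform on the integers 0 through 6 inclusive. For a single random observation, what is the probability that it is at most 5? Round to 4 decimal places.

0.9329

Conditional on each channel, P(X ≤ 5): A: 1; B: 0.857143.
By total probability, P(X ≤ 5) = 0.53·1 + 0.47·0.857143 = 0.932857.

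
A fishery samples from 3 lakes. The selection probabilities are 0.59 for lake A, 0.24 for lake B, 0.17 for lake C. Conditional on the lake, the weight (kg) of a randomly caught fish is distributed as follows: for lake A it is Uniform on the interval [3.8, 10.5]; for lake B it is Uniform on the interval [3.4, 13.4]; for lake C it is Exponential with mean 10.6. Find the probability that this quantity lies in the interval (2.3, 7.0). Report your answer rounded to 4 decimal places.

Conditional on each lake, P(2.3 < X < 7.0): A: 0.477612; B: 0.36; C: 0.288289.
By total probability, P(2.3 < X < 7.0) = 0.59·0.477612 + 0.24·0.36 + 0.17·0.288289 = 0.4172.

0.4172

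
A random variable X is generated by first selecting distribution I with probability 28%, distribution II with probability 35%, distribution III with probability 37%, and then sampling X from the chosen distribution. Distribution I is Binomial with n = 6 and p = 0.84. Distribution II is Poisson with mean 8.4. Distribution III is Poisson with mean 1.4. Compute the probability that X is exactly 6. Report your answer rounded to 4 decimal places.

0.1377

Conditional on each component, P(X = 6): I: 0.351298; II: 0.109716; III: 0.00257883.
By total probability, P(X = 6) = 0.28·0.351298 + 0.35·0.109716 + 0.37·0.00257883 = 0.137718.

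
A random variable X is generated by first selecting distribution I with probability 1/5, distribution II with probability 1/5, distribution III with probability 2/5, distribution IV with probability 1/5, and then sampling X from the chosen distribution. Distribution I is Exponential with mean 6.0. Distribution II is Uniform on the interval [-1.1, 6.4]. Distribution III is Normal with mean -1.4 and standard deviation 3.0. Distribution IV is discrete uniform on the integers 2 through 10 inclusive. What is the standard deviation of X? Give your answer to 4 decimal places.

Per component, I: μ=6, E[X²]=72; II: μ=2.65, E[X²]=11.71; III: μ=-1.4, E[X²]=10.96; IV: μ=6, E[X²]=42.6667.
E[X] = 0.2·6 + 0.2·2.65 + 0.4·-1.4 + 0.2·6 = 2.37.
E[X²] = 0.2·72 + 0.2·11.71 + 0.4·10.96 + 0.2·42.6667 = 29.6593.
Var(X) = E[X²] − (E[X])² = 29.6593 − 5.6169 = 24.0424.
SD(X) = √24.0424 = 4.90331.

4.9033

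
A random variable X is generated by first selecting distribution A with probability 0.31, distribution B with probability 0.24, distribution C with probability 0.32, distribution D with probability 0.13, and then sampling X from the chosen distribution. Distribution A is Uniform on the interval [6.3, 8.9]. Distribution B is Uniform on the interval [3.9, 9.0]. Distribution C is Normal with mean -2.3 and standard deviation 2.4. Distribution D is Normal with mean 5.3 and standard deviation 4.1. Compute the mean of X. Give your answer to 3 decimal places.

Component means — A: 7.6; B: 6.45; C: -2.3; D: 5.3.
E[X] = 0.31·7.6 + 0.24·6.45 + 0.32·-2.3 + 0.13·5.3 = 3.857.

3.857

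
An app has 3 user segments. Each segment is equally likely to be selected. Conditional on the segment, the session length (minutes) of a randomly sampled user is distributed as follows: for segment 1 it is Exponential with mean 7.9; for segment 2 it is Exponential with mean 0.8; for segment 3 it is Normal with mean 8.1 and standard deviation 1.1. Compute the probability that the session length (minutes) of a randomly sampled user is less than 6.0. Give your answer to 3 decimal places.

Conditional on each segment, P(X < 6.0): 1: 0.532097; 2: 0.999447; 3: 0.0281252.
By total probability, P(X < 6.0) = 0.333333·0.532097 + 0.333333·0.999447 + 0.333333·0.0281252 = 0.51989.

0.520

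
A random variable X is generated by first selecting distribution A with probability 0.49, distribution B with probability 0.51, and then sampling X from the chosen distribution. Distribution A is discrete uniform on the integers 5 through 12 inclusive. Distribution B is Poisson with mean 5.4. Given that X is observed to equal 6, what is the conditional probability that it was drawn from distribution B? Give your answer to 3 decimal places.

0.564

Likelihoods P(X=6 | ·): A: 0.125; B: 0.155539.
Posterior ∝ prior × likelihood. Numerator for B: 0.51·0.155539 = 0.079325.
Normalizing constant: 0.49·0.125 + 0.51·0.155539 = 0.140575.
P(B | observation) = 0.079325 / 0.140575 = 0.56429.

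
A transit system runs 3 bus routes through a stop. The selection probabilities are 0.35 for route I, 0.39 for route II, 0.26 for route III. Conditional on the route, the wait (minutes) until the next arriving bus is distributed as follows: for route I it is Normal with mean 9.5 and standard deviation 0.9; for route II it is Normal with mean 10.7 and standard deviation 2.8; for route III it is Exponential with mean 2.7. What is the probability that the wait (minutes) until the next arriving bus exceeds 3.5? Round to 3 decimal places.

Conditional on each route, P(X > 3.5): I: 1; II: 0.994936; III: 0.273543.
By total probability, P(X > 3.5) = 0.35·1 + 0.39·0.994936 + 0.26·0.273543 = 0.809146.

0.809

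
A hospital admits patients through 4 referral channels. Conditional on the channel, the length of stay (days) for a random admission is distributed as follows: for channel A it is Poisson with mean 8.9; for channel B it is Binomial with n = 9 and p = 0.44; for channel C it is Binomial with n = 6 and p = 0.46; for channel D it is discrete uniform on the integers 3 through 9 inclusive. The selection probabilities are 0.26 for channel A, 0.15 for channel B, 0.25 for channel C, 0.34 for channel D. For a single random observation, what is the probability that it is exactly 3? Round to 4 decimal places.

Conditional on each channel, P(X = 3): A: 0.016025; B: 0.220681; C: 0.306538; D: 0.142857.
By total probability, P(X = 3) = 0.26·0.016025 + 0.15·0.220681 + 0.25·0.306538 + 0.34·0.142857 = 0.162475.

0.1625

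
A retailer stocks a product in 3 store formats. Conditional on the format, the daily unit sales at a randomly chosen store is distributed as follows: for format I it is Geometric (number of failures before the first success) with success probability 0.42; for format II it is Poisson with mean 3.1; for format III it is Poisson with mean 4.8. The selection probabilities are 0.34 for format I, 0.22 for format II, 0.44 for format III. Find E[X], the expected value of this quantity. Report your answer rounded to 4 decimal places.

3.2635

Component means — I: 1.38095; II: 3.1; III: 4.8.
E[X] = 0.34·1.38095 + 0.22·3.1 + 0.44·4.8 = 3.26352.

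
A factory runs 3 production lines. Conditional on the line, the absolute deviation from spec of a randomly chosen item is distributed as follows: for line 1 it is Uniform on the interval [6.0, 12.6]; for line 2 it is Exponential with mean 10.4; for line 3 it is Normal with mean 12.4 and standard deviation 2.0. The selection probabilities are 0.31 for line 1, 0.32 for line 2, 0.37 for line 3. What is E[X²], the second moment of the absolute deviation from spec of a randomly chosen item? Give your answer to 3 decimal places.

155.531

For each component E[X²] = Var + (mean)², giving 1: 90.12; 2: 216.32; 3: 157.76.
Overall E[X²] = 0.31·90.12 + 0.32·216.32 + 0.37·157.76 = 155.531.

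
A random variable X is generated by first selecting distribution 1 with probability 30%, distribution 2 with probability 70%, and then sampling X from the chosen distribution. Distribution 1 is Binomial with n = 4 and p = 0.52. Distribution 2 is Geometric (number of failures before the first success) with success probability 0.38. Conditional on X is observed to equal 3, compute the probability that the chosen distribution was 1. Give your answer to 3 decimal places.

0.561

Likelihoods P(X=3 | ·): 1: 0.269967; 2: 0.0905646.
Posterior ∝ prior × likelihood. Numerator for 1: 0.3·0.269967 = 0.0809902.
Normalizing constant: 0.3·0.269967 + 0.7·0.0905646 = 0.144385.
P(1 | observation) = 0.0809902 / 0.144385 = 0.560931.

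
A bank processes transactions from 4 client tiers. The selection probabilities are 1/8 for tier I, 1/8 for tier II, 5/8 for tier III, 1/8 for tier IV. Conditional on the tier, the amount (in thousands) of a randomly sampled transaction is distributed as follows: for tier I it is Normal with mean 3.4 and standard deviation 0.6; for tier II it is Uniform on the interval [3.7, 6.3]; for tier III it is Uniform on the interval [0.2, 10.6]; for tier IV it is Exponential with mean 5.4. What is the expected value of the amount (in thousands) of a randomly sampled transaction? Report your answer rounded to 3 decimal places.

Component means — I: 3.4; II: 5; III: 5.4; IV: 5.4.
E[X] = 0.125·3.4 + 0.125·5 + 0.625·5.4 + 0.125·5.4 = 5.1.

5.100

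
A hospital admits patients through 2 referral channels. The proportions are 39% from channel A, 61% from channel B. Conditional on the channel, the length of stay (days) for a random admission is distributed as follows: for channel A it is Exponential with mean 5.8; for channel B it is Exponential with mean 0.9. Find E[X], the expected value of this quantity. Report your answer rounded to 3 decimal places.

2.811

Component means — A: 5.8; B: 0.9.
E[X] = 0.39·5.8 + 0.61·0.9 = 2.811.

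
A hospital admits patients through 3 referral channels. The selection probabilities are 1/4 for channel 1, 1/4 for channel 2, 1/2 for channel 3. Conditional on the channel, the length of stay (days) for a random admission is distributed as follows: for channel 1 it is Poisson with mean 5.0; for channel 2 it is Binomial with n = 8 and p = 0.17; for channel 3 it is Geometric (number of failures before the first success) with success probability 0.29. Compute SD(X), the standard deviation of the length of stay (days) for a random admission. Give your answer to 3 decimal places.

Per component, 1: μ=5, E[X²]=30; 2: μ=1.36, E[X²]=2.9784; 3: μ=2.44828, E[X²]=14.4364.
E[X] = 0.25·5 + 0.25·1.36 + 0.5·2.44828 = 2.81414.
E[X²] = 0.25·30 + 0.25·2.9784 + 0.5·14.4364 = 15.4628.
Var(X) = E[X²] − (E[X])² = 15.4628 − 7.91937 = 7.54342.
SD(X) = √7.54342 = 2.74653.

2.747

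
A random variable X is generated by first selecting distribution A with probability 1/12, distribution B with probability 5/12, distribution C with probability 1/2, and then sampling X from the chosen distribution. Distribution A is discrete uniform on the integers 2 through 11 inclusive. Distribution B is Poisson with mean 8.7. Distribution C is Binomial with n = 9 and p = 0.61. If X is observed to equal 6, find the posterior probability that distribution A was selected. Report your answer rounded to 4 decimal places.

Likelihoods P(X=6 | ·): A: 0.1; B: 0.100328; C: 0.256716.
Posterior ∝ prior × likelihood. Numerator for A: 0.0833333·0.1 = 0.00833333.
Normalizing constant: 0.0833333·0.1 + 0.416667·0.100328 + 0.5·0.256716 = 0.178494.
P(A | observation) = 0.00833333 / 0.178494 = 0.0466868.

0.0467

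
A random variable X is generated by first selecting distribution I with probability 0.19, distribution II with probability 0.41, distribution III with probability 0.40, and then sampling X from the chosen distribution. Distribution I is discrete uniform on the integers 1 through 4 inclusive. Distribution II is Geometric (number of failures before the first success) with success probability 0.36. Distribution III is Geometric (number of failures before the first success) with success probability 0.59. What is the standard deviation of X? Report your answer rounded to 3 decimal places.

Per component, I: μ=2.5, E[X²]=7.5; II: μ=1.77778, E[X²]=8.09877; III: μ=0.694915, E[X²]=1.66073.
E[X] = 0.19·2.5 + 0.41·1.77778 + 0.4·0.694915 = 1.48185.
E[X²] = 0.19·7.5 + 0.41·8.09877 + 0.4·1.66073 = 5.40979.
Var(X) = E[X²] − (E[X])² = 5.40979 − 2.19589 = 3.21389.
SD(X) = √3.21389 = 1.79273.

1.793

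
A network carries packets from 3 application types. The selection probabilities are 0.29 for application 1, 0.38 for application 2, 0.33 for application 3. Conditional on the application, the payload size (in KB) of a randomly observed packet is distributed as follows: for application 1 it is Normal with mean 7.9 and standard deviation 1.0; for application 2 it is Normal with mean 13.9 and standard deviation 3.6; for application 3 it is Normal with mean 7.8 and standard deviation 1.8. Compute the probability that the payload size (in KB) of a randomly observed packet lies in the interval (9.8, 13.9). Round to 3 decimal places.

Conditional on each application, P(9.8 < X < 13.9): 1: 0.0287166; 2: 0.372625; 3: 0.132909.
By total probability, P(9.8 < X < 13.9) = 0.29·0.0287166 + 0.38·0.372625 + 0.33·0.132909 = 0.193785.

0.194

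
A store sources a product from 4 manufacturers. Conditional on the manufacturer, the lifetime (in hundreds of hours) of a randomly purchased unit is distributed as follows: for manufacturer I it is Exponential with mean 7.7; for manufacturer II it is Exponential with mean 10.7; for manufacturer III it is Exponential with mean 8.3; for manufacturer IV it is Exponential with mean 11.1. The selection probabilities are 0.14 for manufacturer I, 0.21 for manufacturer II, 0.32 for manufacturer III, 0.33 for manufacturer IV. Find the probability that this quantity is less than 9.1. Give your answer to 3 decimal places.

Conditional on each manufacturer, P(X < 9.1): I: 0.693279; II: 0.572785; III: 0.665924; IV: 0.559489.
By total probability, P(X < 9.1) = 0.14·0.693279 + 0.21·0.572785 + 0.32·0.665924 + 0.33·0.559489 = 0.615071.

0.615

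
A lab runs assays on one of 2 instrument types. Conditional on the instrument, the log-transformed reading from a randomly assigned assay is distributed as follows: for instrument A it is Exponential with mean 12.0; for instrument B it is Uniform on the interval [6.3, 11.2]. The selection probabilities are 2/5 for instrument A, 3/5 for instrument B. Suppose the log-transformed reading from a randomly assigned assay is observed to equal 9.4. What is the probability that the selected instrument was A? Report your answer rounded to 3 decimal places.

0.111

Likelihoods f(9.4 | ·): A: 0.0380734; B: 0.204082.
Posterior ∝ prior × likelihood. Numerator for A: 0.4·0.0380734 = 0.0152294.
Normalizing constant: 0.4·0.0380734 + 0.6·0.204082 = 0.137678.
P(A | observation) = 0.0152294 / 0.137678 = 0.110615.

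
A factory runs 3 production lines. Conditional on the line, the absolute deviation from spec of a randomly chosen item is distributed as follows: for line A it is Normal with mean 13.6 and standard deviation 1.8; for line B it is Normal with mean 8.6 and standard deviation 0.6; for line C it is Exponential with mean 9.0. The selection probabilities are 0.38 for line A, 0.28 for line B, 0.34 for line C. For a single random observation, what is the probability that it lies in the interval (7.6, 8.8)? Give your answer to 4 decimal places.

0.1827

Conditional on each line, P(7.6 < X < 8.8): A: 0.00340132; B: 0.582768; C: 0.05365.
By total probability, P(7.6 < X < 8.8) = 0.38·0.00340132 + 0.28·0.582768 + 0.34·0.05365 = 0.182709.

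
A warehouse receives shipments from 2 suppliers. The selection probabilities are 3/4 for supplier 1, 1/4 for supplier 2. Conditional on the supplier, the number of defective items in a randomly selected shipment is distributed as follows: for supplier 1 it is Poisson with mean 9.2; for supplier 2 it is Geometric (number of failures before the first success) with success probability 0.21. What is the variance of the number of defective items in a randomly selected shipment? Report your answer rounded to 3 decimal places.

Per component, 1: μ=9.2, E[X²]=93.84; 2: μ=3.7619, E[X²]=32.0658.
E[X] = 0.75·9.2 + 0.25·3.7619 = 7.84048.
E[X²] = 0.75·93.84 + 0.25·32.0658 = 78.3964.
Var(X) = E[X²] − (E[X])² = 78.3964 − 61.4731 = 16.9234.

16.923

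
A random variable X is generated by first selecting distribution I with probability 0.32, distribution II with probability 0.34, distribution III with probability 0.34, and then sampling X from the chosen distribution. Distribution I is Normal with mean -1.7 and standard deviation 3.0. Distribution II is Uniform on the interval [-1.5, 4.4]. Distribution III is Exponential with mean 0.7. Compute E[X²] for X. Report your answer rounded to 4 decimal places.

For each component E[X²] = Var + (mean)², giving I: 11.89; II: 5.00333; III: 0.98.
Overall E[X²] = 0.32·11.89 + 0.34·5.00333 + 0.34·0.98 = 5.83913.

5.8391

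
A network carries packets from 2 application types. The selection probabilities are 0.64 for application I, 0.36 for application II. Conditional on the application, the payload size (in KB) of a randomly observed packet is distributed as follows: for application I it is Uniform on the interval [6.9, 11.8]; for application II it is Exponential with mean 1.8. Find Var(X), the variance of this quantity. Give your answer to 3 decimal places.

Per component, I: μ=9.35, E[X²]=89.4233; II: μ=1.8, E[X²]=6.48.
E[X] = 0.64·9.35 + 0.36·1.8 = 6.632.
E[X²] = 0.64·89.4233 + 0.36·6.48 = 59.5637.
Var(X) = E[X²] − (E[X])² = 59.5637 − 43.9834 = 15.5803.

15.580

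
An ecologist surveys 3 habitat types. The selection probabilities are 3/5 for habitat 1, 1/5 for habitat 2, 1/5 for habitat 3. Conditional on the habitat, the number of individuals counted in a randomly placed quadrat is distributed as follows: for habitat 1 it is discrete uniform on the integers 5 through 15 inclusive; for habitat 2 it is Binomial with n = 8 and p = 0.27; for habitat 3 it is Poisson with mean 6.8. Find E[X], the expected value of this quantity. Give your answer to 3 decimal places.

7.792

Component means — 1: 10; 2: 2.16; 3: 6.8.
E[X] = 0.6·10 + 0.2·2.16 + 0.2·6.8 = 7.792.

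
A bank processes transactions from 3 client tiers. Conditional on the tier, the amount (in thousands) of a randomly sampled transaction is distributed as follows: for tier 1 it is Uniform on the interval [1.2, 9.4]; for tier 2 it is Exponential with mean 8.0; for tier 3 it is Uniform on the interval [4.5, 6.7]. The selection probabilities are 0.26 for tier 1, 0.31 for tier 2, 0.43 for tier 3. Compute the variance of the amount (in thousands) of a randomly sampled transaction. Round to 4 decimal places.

22.8357

Per component, 1: μ=5.3, E[X²]=33.6933; 2: μ=8, E[X²]=128; 3: μ=5.6, E[X²]=31.7633.
E[X] = 0.26·5.3 + 0.31·8 + 0.43·5.6 = 6.266.
E[X²] = 0.26·33.6933 + 0.31·128 + 0.43·31.7633 = 62.0985.
Var(X) = E[X²] − (E[X])² = 62.0985 − 39.2628 = 22.8357.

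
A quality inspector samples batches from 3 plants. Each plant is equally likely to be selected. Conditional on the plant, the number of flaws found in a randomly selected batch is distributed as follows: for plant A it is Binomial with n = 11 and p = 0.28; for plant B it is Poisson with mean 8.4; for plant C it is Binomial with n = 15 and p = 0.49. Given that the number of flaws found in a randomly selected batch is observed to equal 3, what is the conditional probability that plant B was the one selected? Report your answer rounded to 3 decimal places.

0.074

Likelihoods P(X=3 | ·): A: 0.261588; B: 0.0222133; C: 0.0165746.
Posterior ∝ prior × likelihood. Numerator for B: 0.333333·0.0222133 = 0.00740443.
Normalizing constant: 0.333333·0.261588 + 0.333333·0.0222133 + 0.333333·0.0165746 = 0.100125.
P(B | observation) = 0.00740443 / 0.100125 = 0.0739516.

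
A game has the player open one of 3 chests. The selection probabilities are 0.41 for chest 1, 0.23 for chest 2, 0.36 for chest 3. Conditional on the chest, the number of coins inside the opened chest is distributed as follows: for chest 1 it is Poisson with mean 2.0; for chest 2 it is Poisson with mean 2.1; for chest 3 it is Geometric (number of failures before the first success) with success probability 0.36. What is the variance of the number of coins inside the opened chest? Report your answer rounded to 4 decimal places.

3.0976

Per component, 1: μ=2, E[X²]=6; 2: μ=2.1, E[X²]=6.51; 3: μ=1.77778, E[X²]=8.09877.
E[X] = 0.41·2 + 0.23·2.1 + 0.36·1.77778 = 1.943.
E[X²] = 0.41·6 + 0.23·6.51 + 0.36·8.09877 = 6.87286.
Var(X) = E[X²] − (E[X])² = 6.87286 − 3.77525 = 3.09761.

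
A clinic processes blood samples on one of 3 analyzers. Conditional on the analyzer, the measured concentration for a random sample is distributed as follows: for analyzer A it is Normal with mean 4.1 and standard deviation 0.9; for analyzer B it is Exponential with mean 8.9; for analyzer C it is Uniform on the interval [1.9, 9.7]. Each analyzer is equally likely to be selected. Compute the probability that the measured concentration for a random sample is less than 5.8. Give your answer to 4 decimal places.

Conditional on each analyzer, P(X < 5.8): A: 0.970547; B: 0.478833; C: 0.5.
By total probability, P(X < 5.8) = 0.333333·0.970547 + 0.333333·0.478833 + 0.333333·0.5 = 0.649793.

0.6498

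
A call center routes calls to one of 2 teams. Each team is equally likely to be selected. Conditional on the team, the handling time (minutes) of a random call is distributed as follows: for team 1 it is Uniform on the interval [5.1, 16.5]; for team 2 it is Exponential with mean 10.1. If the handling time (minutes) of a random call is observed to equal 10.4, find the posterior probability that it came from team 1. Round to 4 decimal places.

Likelihoods f(10.4 | ·): 1: 0.0877193; 2: 0.0353577.
Posterior ∝ prior × likelihood. Numerator for 1: 0.5·0.0877193 = 0.0438596.
Normalizing constant: 0.5·0.0877193 + 0.5·0.0353577 = 0.0615385.
P(1 | observation) = 0.0438596 / 0.0615385 = 0.712719.

0.7127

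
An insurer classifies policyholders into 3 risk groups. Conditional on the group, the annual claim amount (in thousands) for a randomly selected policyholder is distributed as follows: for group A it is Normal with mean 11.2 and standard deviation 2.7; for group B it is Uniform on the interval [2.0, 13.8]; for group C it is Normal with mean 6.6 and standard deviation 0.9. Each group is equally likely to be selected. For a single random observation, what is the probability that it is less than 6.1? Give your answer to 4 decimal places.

Conditional on each group, P(X < 6.1): A: 0.0294534; B: 0.347458; C: 0.289257.
By total probability, P(X < 6.1) = 0.333333·0.0294534 + 0.333333·0.347458 + 0.333333·0.289257 = 0.222056.

0.2221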